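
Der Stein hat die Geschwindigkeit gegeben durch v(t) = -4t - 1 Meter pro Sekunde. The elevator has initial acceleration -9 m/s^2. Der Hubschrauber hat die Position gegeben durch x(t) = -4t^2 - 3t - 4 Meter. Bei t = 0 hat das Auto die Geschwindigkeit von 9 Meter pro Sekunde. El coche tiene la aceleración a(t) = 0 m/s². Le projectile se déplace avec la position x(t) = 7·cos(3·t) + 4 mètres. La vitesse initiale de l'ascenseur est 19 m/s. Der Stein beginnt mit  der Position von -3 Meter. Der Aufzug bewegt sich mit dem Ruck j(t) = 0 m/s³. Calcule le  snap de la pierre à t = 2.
Nous devons dériver notre équation de la vitesse v(t) = -4·t - 1 3 fois. En dérivant la vitesse, nous obtenons l'accélération: a(t) = -4. En dérivant l'accélération, nous obtenons le jerk: j(t) = 0. La dérivée du jerk donne le snap: s(t) = 0. De l'équation du snap s(t) = 0, nous substituons t = 2 pour obtenir s = 0.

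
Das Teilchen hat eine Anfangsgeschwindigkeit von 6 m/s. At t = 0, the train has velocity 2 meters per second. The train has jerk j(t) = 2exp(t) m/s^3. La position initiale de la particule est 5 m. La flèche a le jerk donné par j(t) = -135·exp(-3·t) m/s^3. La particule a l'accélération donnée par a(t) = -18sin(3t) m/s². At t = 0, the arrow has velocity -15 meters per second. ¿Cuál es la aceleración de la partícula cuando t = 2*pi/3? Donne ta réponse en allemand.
Aus der Gleichung für die Beschleunigung a(t) = -18·sin(3·t), setzen wir t = 2*pi/3 ein und erhalten a = 0.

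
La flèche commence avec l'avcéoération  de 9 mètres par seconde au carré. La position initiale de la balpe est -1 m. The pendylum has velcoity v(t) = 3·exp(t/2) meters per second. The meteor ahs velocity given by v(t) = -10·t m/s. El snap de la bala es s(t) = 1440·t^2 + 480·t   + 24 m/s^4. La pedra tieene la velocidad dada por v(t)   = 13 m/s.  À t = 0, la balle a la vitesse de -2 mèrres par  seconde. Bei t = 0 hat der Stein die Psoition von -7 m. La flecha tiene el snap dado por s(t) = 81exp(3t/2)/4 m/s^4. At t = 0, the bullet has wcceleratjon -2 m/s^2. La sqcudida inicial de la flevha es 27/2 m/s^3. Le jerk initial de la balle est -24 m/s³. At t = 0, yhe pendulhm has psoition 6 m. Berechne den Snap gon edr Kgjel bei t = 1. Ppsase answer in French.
En utilisant s(t) = 1440·t^2 + 480·t + 24 et en substituant t = 1, nous trouvons s = 1944.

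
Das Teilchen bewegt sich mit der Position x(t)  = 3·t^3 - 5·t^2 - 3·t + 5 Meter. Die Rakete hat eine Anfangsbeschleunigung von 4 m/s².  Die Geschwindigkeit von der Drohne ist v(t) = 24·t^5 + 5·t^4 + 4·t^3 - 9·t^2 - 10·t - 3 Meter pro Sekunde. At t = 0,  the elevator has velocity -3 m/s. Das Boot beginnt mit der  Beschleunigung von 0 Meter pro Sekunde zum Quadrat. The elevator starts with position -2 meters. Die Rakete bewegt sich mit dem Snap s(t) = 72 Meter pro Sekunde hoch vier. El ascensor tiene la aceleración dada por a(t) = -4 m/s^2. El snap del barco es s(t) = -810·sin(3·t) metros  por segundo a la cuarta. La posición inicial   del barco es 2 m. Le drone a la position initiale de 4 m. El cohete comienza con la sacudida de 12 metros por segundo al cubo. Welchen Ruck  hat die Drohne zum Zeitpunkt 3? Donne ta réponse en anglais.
Starting from velocity v(t) = 24·t^5 + 5·t^4 + 4·t^3 - 9·t^2 - 10·t - 3, we take 2 derivatives. Taking d/dt of v(t), we find a(t) = 120·t^4 + 20·t^3 + 12·t^2 - 18·t - 10. The derivative of acceleration gives jerk: j(t) = 480·t^3 + 60·t^2 + 24·t - 18. We have jerk j(t) = 480·t^3 + 60·t^2 + 24·t - 18. Substituting t = 3: j(3) = 13554.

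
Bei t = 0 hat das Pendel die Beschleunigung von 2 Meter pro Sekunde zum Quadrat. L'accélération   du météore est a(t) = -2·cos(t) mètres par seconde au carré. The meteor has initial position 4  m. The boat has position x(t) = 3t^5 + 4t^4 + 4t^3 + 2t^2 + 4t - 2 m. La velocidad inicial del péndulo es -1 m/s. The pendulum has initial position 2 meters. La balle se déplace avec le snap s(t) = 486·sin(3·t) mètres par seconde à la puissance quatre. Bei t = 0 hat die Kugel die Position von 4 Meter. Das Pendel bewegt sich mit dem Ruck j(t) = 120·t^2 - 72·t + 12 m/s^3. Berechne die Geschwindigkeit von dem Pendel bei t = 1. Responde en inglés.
We must find the antiderivative of our jerk equation j(t) = 120·t^2 - 72·t + 12 2 times. The integral of jerk, with a(0) = 2, gives acceleration: a(t) = 40·t^3 - 36·t^2 + 12·t + 2. Finding the antiderivative of a(t) and using v(0) = -1: v(t) = 10·t^4 - 12·t^3 + 6·t^2 + 2·t - 1. From the given velocity equation v(t) = 10·t^4 - 12·t^3 + 6·t^2 + 2·t - 1, we substitute t = 1 to get v = 5.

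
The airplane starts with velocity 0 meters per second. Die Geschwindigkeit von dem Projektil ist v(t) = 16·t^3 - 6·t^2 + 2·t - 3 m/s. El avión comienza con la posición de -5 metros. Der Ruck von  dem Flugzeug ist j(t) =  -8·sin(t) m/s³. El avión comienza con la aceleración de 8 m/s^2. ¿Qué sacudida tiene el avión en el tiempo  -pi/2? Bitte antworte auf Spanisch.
Usando j(t) = -8·sin(t) y sustituyendo t = -pi/2, encontramos j = 8.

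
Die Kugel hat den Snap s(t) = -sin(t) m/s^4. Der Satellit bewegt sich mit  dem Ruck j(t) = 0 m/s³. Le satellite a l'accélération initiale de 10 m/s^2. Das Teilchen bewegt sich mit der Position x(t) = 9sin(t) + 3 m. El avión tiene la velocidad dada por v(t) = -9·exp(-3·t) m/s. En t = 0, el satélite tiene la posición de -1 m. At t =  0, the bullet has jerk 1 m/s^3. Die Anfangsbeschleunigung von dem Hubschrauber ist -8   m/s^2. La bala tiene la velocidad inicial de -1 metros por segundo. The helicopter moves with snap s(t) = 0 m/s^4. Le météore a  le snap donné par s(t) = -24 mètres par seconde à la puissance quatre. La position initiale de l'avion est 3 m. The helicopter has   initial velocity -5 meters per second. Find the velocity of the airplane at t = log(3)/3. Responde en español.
De la ecuación de la velocidad v(t) = -9·exp(-3·t), sustituimos t = log(3)/3 para obtener v = -3.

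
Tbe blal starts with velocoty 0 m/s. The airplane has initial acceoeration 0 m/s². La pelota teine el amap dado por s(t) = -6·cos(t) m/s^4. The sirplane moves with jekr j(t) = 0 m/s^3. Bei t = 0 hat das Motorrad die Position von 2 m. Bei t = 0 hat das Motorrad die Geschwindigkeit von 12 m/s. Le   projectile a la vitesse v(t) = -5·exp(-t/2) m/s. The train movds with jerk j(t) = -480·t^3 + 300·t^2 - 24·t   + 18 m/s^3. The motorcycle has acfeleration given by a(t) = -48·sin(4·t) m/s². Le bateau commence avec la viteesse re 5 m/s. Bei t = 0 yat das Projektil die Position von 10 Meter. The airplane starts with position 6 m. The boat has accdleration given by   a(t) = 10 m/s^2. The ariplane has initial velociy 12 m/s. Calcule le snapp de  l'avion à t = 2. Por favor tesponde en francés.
Nous devons dériver notre équation du jerk j(t) = 0 1 fois. En prenant d/dt de j(t), nous trouvons s(t) = 0. De l'équation du snap s(t) = 0, nous substituons t = 2 pour obtenir s = 0.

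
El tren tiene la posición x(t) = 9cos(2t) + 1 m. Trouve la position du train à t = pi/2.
Nous avons la position x(t) = 9·cos(2·t) + 1. En substituant t = pi/2: x(pi/2) = -8.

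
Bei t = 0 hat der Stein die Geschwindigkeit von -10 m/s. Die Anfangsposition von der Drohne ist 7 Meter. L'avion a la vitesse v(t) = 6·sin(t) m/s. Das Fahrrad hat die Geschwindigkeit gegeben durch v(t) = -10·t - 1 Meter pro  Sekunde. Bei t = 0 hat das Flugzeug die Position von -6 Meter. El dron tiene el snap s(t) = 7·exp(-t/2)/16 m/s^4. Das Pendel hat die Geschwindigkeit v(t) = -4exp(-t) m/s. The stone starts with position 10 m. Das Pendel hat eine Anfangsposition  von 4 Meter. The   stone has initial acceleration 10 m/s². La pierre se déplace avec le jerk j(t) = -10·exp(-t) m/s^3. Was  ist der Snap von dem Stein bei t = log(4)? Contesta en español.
Partiendo de la sacudida j(t) = -10·exp(-t), tomamos 1 derivada. Tomando d/dt de j(t), encontramos s(t) = 10·exp(-t). Tenemos el snap s(t) = 10·exp(-t). Sustituyendo t = log(4): s(log(4)) = 5/2.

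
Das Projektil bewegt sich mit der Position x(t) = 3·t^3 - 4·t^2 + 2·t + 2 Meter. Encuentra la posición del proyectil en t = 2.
Tenemos la posición x(t) = 3·t^3 - 4·t^2 + 2·t + 2. Sustituyendo t = 2: x(2) = 14.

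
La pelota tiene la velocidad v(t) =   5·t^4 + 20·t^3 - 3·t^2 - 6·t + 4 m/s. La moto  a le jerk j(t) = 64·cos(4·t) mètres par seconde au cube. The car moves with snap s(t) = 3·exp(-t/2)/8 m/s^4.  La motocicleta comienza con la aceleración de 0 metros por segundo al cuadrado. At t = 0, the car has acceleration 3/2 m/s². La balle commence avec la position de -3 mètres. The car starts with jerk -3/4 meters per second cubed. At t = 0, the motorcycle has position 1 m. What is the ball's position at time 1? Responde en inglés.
We need to integrate our velocity equation v(t) = 5·t^4 + 20·t^3 - 3·t^2 - 6·t + 4 1 time. The integral of velocity is position. Using x(0) = -3, we get x(t) = t^5 + 5·t^4 - t^3 - 3·t^2 + 4·t - 3. Using x(t) = t^5 + 5·t^4 - t^3 - 3·t^2 + 4·t - 3 and substituting t = 1, we find x = 3.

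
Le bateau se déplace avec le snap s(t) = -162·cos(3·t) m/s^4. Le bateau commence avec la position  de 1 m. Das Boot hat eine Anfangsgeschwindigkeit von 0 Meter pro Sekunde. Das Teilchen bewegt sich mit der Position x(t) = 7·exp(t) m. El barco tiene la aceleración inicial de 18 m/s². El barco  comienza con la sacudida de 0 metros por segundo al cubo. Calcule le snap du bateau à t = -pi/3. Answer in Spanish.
Tenemos el snap s(t) = -162·cos(3·t). Sustituyendo t = -pi/3: s(-pi/3) = 162.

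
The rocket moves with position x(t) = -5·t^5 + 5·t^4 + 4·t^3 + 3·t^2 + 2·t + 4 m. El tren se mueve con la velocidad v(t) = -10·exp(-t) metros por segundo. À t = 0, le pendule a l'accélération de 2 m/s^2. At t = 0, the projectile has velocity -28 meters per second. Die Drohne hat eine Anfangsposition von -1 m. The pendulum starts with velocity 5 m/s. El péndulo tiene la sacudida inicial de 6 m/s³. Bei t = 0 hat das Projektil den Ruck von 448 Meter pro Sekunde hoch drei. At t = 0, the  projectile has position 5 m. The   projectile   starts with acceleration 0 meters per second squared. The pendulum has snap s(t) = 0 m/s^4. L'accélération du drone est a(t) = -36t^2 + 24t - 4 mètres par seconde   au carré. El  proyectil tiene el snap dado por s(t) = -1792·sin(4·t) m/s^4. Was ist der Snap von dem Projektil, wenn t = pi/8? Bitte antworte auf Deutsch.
Mit s(t) = -1792·sin(4·t) und Einsetzen von t = pi/8, finden wir s = -1792.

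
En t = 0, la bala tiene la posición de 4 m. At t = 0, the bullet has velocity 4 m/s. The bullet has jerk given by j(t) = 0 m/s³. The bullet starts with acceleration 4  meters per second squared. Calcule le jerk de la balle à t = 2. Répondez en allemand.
Aus der Gleichung für den Ruck j(t) = 0, setzen wir t = 2 ein und erhalten j = 0.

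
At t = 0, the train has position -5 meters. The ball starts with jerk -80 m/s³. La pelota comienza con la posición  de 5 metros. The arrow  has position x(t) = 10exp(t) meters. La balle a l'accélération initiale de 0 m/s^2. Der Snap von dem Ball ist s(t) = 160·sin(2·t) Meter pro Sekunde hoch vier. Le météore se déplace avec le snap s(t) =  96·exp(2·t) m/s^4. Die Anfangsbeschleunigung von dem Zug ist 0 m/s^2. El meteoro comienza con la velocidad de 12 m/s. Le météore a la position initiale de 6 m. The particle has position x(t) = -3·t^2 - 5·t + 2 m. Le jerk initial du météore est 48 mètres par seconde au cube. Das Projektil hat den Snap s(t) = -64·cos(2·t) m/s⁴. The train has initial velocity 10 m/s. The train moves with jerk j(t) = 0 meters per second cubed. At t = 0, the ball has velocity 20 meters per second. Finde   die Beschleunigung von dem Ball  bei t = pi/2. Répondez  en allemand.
Um dies zu lösen, müssen wir 2 Stammfunktionen unserer Gleichung für den Snap s(t) = 160·sin(2·t) finden. Die Stammfunktion von dem Snap ist der Ruck. Mit j(0) = -80 erhalten wir j(t) = -80·cos(2·t). Durch Integration von dem Ruck und Verwendung der Anfangsbedingung a(0) = 0, erhalten wir a(t) = -40·sin(2·t). Wir haben die Beschleunigung a(t) = -40·sin(2·t). Durch Einsetzen von t = pi/2: a(pi/2) = 0.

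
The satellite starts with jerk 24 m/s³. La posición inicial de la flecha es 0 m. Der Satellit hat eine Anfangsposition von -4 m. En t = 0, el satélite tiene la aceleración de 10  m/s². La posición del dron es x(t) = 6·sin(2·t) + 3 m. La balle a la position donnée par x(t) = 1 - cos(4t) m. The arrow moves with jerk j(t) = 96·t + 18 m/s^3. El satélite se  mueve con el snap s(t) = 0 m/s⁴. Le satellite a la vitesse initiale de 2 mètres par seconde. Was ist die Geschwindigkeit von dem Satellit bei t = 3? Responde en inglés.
Starting from snap s(t) = 0, we take 3 integrals. Taking ∫s(t)dt and applying j(0) = 24, we find j(t) = 24. The antiderivative of jerk, with a(0) = 10, gives acceleration: a(t) = 24·t + 10. Taking ∫a(t)dt and applying v(0) = 2, we find v(t) = 12·t^2 + 10·t + 2. From the given velocity equation v(t) = 12·t^2 + 10·t + 2, we substitute t = 3 to get v = 140.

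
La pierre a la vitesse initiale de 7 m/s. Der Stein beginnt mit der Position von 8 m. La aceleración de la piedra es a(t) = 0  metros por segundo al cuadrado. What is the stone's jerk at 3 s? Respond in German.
Um dies zu lösen, müssen wir 1 Ableitung unserer Gleichung für die Beschleunigung a(t) = 0 nehmen. Mit d/dt von a(t) finden wir j(t) = 0. Wir haben den Ruck j(t) = 0. Durch Einsetzen von t = 3: j(3) = 0.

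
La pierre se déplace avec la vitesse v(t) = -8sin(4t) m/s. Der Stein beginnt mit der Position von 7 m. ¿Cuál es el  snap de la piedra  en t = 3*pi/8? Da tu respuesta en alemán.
Um dies zu lösen, müssen wir 3 Ableitungen unserer Gleichung für die Geschwindigkeit v(t) = -8·sin(4·t) nehmen. Die Ableitung von der Geschwindigkeit ergibt die Beschleunigung: a(t) = -32·cos(4·t). Die Ableitung von der Beschleunigung ergibt den Ruck: j(t) = 128·sin(4·t). Mit d/dt von j(t) finden wir s(t) = 512·cos(4·t). Aus der Gleichung für den Snap s(t) = 512·cos(4·t), setzen wir t = 3*pi/8 ein und erhalten s = 0.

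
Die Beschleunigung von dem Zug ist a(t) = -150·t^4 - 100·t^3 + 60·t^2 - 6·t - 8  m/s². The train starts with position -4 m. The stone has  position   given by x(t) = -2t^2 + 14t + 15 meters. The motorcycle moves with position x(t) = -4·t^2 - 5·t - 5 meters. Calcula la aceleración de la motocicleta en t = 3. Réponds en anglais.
To solve this, we need to take 2 derivatives of our position equation x(t) = -4·t^2 - 5·t - 5. The derivative of position gives velocity: v(t) = -8·t - 5. The derivative of velocity gives acceleration: a(t) = -8. Using a(t) = -8 and substituting t = 3, we find a = -8.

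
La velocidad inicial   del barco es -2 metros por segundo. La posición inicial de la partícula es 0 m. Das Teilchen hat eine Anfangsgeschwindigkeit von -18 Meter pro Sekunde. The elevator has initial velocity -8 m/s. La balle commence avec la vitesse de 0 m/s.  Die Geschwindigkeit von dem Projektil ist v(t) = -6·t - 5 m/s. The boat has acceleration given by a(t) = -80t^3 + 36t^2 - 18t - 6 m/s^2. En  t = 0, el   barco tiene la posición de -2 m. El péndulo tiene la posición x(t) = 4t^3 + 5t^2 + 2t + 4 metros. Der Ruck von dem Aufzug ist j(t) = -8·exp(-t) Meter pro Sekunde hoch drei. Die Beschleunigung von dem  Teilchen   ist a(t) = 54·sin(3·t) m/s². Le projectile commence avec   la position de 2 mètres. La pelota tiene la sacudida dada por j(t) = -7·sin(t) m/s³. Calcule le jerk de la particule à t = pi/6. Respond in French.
Pour résoudre ceci, nous devons prendre 1 dérivée de notre équation de l'accélération a(t) = 54·sin(3·t). La dérivée de l'accélération donne le jerk: j(t) = 162·cos(3·t). Nous avons le jerk j(t) = 162·cos(3·t). En substituant t = pi/6: j(pi/6) = 0.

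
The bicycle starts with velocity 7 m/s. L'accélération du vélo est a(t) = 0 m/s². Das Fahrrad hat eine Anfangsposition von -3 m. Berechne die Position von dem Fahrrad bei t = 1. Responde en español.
Para resolver esto, necesitamos tomar 2 antiderivadas de nuestra ecuación de la aceleración a(t) = 0. La antiderivada de la aceleración, con v(0) = 7, da la velocidad: v(t) = 7. La antiderivada de la velocidad es la posición. Usando x(0) = -3, obtenemos x(t) = 7·t - 3. Tenemos la posición x(t) = 7·t - 3. Sustituyendo t = 1: x(1) = 4.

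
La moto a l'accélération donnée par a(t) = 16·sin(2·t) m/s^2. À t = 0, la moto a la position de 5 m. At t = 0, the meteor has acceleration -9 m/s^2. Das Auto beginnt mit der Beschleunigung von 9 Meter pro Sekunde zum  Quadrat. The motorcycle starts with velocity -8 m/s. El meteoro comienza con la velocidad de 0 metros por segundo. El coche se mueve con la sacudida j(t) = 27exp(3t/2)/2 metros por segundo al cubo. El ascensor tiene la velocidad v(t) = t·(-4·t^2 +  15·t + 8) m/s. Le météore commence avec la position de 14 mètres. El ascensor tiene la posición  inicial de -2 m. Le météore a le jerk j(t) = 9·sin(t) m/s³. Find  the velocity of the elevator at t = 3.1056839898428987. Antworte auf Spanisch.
Usando v(t) = t·(-4·t^2 + 15·t + 8) y sustituyendo t = 3.1056839898428987, encontramos v = 49.7038872990623.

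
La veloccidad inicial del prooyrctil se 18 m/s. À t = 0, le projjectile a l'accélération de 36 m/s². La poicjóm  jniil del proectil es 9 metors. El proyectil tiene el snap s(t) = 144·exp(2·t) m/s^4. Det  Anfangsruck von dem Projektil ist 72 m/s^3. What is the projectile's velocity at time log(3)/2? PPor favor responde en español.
Necesitamos integrar nuestra ecuación del snap s(t) = 144·exp(2·t) 3 veces. Integrando el snap y usando la condición inicial j(0) = 72, obtenemos j(t) = 72·exp(2·t). Tomando ∫j(t)dt y aplicando a(0) = 36, encontramos a(t) = 36·exp(2·t). La integral de la aceleración, con v(0) = 18, da la velocidad: v(t) = 18·exp(2·t). Usando v(t) = 18·exp(2·t) y sustituyendo t = log(3)/2, encontramos v = 54.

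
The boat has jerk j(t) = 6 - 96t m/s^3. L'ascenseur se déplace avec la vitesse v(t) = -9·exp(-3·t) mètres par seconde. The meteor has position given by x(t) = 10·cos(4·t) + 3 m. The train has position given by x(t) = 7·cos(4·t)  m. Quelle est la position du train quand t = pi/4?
Nous avons la position x(t) = 7·cos(4·t). En substituant t = pi/4: x(pi/4) = -7.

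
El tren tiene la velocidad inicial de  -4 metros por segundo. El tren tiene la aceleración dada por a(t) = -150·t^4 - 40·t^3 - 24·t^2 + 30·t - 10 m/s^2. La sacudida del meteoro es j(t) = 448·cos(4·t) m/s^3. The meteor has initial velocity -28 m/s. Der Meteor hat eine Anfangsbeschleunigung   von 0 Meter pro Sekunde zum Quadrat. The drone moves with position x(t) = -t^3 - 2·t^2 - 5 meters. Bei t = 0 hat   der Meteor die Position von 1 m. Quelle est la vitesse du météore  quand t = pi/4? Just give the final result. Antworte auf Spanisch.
v(pi/4) = 28.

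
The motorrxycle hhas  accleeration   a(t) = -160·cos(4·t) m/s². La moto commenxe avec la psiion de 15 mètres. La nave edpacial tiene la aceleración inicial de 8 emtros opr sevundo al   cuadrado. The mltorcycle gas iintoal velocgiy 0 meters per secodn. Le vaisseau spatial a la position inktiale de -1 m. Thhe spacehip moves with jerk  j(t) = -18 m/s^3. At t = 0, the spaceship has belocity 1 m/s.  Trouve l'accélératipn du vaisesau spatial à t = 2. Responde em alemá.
Wir müssen die Stammfunktion unserer Gleichung für den Ruck j(t) = -18 1-mal finden. Durch Integration von dem Ruck und Verwendung der Anfangsbedingung a(0) = 8, erhalten wir a(t) = 8 - 18·t. Wir haben die Beschleunigung a(t) = 8 - 18·t. Durch Einsetzen von t = 2: a(2) = -28.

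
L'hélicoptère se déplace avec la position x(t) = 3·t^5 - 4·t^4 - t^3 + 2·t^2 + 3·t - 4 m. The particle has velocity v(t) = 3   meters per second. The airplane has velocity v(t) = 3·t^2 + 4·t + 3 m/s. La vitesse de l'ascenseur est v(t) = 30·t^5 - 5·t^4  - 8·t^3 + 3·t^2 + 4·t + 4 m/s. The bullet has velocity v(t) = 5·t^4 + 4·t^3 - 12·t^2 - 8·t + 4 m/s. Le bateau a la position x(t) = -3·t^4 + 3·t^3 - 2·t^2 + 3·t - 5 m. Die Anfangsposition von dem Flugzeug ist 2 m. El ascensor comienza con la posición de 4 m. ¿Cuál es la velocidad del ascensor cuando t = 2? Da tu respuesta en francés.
De l'équation de la vitesse v(t) = 30·t^5 - 5·t^4 - 8·t^3 + 3·t^2 + 4·t + 4, nous substituons t = 2 pour obtenir v = 840.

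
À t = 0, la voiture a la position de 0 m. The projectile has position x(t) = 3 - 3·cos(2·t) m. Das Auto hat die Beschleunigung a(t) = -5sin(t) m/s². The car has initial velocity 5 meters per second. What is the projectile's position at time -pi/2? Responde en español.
Usando x(t) = 3 - 3·cos(2·t) y sustituyendo t = -pi/2, encontramos x = 6.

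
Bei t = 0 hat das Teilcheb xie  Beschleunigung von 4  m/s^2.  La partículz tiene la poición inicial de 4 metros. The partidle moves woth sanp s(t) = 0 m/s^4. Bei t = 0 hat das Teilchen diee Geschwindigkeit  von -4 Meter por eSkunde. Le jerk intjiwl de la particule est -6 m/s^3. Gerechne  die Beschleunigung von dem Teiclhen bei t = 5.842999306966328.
Wir müssen die Stammfunktion unserer Gleichung für den Snap s(t) = 0 2-mal finden. Durch Integration von dem Snap und Verwendung der Anfangsbedingung j(0) = -6, erhalten wir j(t) = -6. Das Integral von dem Ruck, mit a(0) = 4, ergibt die Beschleunigung: a(t) = 4 - 6·t. Mit a(t) = 4 - 6·t und Einsetzen von t = 5.842999306966328, finden wir a = -31.0579958417980.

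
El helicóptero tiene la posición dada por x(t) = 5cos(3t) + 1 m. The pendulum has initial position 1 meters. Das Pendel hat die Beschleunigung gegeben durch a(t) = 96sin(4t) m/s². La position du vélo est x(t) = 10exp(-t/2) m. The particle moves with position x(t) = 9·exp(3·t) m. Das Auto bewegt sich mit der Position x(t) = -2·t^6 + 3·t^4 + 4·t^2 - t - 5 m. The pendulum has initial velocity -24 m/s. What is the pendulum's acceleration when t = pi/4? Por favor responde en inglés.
We have acceleration a(t) = 96·sin(4·t). Substituting t = pi/4: a(pi/4) = 0.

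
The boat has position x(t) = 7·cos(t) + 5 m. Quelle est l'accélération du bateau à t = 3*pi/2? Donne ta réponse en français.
En partant de la position x(t) = 7·cos(t) + 5, nous prenons 2 dérivées. La dérivée de la position donne la vitesse: v(t) = -7·sin(t). En dérivant la vitesse, nous obtenons l'accélération: a(t) = -7·cos(t). Nous avons l'accélération a(t) = -7·cos(t). En substituant t = 3*pi/2: a(3*pi/2) = 0.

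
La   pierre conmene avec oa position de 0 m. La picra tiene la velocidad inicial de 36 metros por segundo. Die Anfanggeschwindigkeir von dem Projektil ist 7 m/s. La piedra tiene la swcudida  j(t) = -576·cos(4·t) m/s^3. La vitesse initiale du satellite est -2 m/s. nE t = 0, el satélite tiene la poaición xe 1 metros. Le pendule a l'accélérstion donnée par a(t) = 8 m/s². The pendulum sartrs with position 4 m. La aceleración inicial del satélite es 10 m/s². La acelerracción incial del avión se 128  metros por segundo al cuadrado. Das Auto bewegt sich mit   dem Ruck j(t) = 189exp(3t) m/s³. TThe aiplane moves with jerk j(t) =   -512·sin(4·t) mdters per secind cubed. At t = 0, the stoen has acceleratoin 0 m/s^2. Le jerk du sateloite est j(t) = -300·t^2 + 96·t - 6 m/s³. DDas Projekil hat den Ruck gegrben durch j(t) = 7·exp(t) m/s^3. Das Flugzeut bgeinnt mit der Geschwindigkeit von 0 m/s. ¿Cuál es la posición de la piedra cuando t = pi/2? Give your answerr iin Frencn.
Nous devons trouver la primitive de notre équation du jerk j(t) = -576·cos(4·t) 3 fois. L'intégrale du jerk, avec a(0) = 0, donne l'accélération: a(t) = -144·sin(4·t). En prenant ∫a(t)dt et en appliquant v(0) = 36, nous trouvons v(t) = 36·cos(4·t). L'intégrale de la vitesse, avec x(0) = 0, donne la position: x(t) = 9·sin(4·t). En utilisant x(t) = 9·sin(4·t) et en substituant t = pi/2, nous trouvons x = 0.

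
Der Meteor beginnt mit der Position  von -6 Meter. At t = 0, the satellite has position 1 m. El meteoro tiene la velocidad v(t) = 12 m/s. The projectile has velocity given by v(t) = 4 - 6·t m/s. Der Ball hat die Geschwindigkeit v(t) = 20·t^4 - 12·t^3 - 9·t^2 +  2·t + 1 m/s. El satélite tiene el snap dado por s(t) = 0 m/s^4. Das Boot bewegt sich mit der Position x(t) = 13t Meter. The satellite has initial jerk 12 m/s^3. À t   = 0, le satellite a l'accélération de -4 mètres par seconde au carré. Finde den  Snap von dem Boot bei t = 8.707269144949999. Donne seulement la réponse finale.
Die Antwort ist 0.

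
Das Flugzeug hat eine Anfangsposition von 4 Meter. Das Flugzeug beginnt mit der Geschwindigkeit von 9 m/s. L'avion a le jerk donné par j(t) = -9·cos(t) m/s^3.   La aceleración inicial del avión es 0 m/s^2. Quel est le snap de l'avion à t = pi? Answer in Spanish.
Debemos derivar nuestra ecuación de la sacudida j(t) = -9·cos(t) 1 vez. Tomando d/dt de j(t), encontramos s(t) = 9·sin(t). De la ecuación del snap s(t) = 9·sin(t), sustituimos t = pi para obtener s = 0.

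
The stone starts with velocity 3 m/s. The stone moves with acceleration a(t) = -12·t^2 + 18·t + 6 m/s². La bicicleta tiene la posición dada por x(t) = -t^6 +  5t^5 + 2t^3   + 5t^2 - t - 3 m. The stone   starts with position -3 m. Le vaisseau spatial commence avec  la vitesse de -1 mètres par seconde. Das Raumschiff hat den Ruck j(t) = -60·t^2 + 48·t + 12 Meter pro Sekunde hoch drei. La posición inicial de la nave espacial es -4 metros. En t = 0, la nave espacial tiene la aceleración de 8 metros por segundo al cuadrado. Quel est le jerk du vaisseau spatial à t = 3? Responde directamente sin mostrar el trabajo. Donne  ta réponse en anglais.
j(3) = -384.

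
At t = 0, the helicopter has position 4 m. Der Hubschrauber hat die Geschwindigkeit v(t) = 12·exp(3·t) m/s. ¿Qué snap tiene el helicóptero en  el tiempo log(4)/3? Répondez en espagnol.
Debemos derivar nuestra ecuación de la velocidad v(t) = 12·exp(3·t) 3 veces. La derivada de la velocidad da la aceleración: a(t) = 36·exp(3·t). La derivada de la aceleración da la sacudida: j(t) = 108·exp(3·t). La derivada de la sacudida da el snap: s(t) = 324·exp(3·t). Usando s(t) = 324·exp(3·t) y sustituyendo t = log(4)/3, encontramos s = 1296.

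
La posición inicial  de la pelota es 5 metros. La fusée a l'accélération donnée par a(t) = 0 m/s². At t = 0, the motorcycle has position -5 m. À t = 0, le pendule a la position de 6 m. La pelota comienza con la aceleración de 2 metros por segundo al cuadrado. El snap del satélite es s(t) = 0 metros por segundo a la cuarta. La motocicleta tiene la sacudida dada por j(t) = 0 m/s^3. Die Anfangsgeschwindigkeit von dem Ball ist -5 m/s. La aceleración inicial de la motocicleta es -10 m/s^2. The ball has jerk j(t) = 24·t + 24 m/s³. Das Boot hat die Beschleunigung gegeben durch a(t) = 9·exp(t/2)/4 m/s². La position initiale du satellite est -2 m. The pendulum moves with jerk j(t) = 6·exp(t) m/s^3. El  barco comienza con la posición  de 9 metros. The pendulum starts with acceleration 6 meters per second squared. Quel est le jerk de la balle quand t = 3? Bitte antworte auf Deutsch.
Mit j(t) = 24·t + 24 und Einsetzen von t = 3, finden wir j = 96.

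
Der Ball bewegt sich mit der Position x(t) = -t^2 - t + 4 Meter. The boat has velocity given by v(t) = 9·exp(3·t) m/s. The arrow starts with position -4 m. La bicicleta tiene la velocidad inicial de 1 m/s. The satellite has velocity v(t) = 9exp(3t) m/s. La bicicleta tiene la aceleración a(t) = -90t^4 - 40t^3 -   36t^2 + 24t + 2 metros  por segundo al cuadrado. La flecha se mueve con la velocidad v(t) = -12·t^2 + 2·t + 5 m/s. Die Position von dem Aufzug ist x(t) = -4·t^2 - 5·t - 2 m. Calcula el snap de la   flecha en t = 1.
Partiendo de la velocidad v(t) = -12·t^2 + 2·t + 5, tomamos 3 derivadas. Tomando d/dt de v(t), encontramos a(t) = 2 - 24·t. Tomando d/dt de a(t), encontramos j(t) = -24. La derivada de la sacudida da el snap: s(t) = 0. De la ecuación del snap s(t) = 0, sustituimos t = 1 para obtener s = 0.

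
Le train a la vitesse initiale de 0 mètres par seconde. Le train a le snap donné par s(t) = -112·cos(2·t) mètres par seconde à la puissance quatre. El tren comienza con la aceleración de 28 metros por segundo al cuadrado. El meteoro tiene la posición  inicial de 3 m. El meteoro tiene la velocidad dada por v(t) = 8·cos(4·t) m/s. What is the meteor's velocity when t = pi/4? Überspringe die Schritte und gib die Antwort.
At t = pi/4, v = -8.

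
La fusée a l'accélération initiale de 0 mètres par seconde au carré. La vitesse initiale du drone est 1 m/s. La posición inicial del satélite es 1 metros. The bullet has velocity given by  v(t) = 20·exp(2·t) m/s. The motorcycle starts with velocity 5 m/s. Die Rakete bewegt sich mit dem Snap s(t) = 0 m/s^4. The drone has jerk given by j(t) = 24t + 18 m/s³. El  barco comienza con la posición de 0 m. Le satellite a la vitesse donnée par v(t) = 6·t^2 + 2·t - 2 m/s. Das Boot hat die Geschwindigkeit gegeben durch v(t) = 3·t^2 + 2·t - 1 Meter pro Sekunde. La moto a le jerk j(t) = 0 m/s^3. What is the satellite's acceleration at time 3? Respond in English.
To solve this, we need to take 1 derivative of our velocity equation v(t) = 6·t^2 + 2·t - 2. The derivative of velocity gives acceleration: a(t) = 12·t + 2. We have acceleration a(t) = 12·t + 2. Substituting t = 3: a(3) = 38.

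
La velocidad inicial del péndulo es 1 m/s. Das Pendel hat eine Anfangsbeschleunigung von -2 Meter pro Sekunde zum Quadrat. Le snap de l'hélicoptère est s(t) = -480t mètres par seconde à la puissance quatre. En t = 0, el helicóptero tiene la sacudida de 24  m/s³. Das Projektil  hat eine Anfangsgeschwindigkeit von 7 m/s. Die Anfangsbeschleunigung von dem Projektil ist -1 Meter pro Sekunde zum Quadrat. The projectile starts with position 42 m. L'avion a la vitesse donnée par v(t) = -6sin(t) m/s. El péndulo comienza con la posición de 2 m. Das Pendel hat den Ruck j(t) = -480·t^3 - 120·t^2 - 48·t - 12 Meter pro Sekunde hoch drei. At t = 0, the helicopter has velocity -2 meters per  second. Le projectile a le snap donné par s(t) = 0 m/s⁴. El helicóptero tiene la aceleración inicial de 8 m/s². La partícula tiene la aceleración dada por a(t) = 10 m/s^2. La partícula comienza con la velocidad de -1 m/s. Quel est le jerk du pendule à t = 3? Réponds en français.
En utilisant j(t) = -480·t^3 - 120·t^2 - 48·t - 12 et en substituant t = 3, nous trouvons j = -14196.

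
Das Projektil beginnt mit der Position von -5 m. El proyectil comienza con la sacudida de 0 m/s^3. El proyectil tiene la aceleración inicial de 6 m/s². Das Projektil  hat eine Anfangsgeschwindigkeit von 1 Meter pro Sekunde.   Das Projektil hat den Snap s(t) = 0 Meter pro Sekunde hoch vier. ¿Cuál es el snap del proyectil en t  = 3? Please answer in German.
Mit s(t) = 0 und Einsetzen von t = 3, finden wir s = 0.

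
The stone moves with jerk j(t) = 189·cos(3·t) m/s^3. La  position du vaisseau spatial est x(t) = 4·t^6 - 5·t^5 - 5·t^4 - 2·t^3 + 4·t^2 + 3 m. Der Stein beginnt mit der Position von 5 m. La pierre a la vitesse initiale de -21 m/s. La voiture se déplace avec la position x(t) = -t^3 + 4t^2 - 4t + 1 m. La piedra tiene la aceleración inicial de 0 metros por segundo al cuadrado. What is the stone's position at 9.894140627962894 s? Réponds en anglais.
To find the answer, we compute 3 integrals of j(t) = 189·cos(3·t). Taking ∫j(t)dt and applying a(0) = 0, we find a(t) = 63·sin(3·t). Integrating acceleration and using the initial condition v(0) = -21, we get v(t) = -21·cos(3·t). Taking ∫v(t)dt and applying x(0) = 5, we find x(t) = 5 - 7·sin(3·t). From the given position equation x(t) = 5 - 7·sin(3·t), we substitute t = 9.894140627962894 to get x = 11.9075452440443.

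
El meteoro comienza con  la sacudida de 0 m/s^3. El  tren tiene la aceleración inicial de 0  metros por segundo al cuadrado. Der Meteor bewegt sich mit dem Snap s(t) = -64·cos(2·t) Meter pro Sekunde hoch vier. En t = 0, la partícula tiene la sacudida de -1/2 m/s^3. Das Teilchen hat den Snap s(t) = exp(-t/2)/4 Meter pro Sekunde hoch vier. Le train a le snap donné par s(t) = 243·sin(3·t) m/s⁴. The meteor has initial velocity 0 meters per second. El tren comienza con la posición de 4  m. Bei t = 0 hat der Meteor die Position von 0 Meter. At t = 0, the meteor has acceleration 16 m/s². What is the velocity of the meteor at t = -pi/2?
Starting from snap s(t) = -64·cos(2·t), we take 3 integrals. Integrating snap and using the initial condition j(0) = 0, we get j(t) = -32·sin(2·t). Integrating jerk and using the initial condition a(0) = 16, we get a(t) = 16·cos(2·t). The antiderivative of acceleration, with v(0) = 0, gives velocity: v(t) = 8·sin(2·t). Using v(t) = 8·sin(2·t) and substituting t = -pi/2, we find v = 0.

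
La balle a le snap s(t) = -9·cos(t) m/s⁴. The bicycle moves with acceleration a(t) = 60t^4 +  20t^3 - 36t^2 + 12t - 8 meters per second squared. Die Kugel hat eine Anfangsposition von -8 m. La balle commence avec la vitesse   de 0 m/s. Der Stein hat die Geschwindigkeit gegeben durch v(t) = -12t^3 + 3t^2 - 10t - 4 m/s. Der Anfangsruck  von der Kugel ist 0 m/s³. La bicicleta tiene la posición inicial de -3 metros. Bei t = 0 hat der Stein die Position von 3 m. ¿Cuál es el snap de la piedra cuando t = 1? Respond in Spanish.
Debemos derivar nuestra ecuación de la velocidad v(t) = -12·t^3 + 3·t^2 - 10·t - 4 3 veces. La derivada de la velocidad da la aceleración: a(t) = -36·t^2 + 6·t - 10. Tomando d/dt de a(t), encontramos j(t) = 6 - 72·t. La derivada de la sacudida da el snap: s(t) = -72. Usando s(t) = -72 y sustituyendo t = 1, encontramos s = -72.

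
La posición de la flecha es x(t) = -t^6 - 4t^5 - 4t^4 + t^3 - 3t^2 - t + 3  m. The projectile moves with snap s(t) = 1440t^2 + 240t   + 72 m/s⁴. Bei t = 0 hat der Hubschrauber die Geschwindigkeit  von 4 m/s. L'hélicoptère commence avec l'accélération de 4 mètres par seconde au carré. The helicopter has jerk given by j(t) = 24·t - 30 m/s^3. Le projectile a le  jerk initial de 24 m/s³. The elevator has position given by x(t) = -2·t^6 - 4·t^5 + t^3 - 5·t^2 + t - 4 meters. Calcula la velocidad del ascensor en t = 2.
Debemos derivar nuestra ecuación de la posición x(t) = -2·t^6 - 4·t^5 + t^3 - 5·t^2 + t - 4 1 vez. Derivando la posición, obtenemos la velocidad: v(t) = -12·t^5 - 20·t^4 + 3·t^2 - 10·t + 1. Usando v(t) = -12·t^5 - 20·t^4 + 3·t^2 - 10·t + 1 y sustituyendo t = 2, encontramos v = -711.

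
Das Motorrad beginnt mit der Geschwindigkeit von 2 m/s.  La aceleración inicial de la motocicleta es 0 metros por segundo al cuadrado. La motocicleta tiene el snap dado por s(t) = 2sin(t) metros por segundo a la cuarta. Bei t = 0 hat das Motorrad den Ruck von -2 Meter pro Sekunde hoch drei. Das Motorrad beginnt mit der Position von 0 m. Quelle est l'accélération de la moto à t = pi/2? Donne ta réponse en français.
En partant du snap s(t) = 2·sin(t), nous prenons 2 primitives. L'intégrale du snap est le jerk. En utilisant j(0) = -2, nous obtenons j(t) = -2·cos(t). En intégrant le jerk et en utilisant la condition initiale a(0) = 0, nous obtenons a(t) = -2·sin(t). De l'équation de l'accélération a(t) = -2·sin(t), nous substituons t = pi/2 pour obtenir a = -2.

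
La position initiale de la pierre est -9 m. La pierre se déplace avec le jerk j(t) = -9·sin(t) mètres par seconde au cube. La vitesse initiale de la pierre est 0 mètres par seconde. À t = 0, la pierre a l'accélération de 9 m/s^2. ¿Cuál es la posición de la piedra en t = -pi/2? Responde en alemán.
Wir müssen unsere Gleichung für den Ruck j(t) = -9·sin(t) 3-mal integrieren. Das Integral von dem Ruck, mit a(0) = 9, ergibt die Beschleunigung: a(t) = 9·cos(t). Die Stammfunktion von der Beschleunigung ist die Geschwindigkeit. Mit v(0) = 0 erhalten wir v(t) = 9·sin(t). Mit ∫v(t)dt und Anwendung von x(0) = -9, finden wir x(t) = -9·cos(t). Wir haben die Position x(t) = -9·cos(t). Durch Einsetzen von t = -pi/2: x(-pi/2) = 0.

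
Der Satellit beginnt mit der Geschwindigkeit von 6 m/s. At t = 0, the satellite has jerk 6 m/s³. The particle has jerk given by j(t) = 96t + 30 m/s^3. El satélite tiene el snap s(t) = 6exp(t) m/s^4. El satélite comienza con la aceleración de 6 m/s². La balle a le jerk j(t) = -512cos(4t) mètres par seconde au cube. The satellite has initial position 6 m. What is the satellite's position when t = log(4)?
Starting from snap s(t) = 6·exp(t), we take 4 antiderivatives. The antiderivative of snap, with j(0) = 6, gives jerk: j(t) = 6·exp(t). The integral of jerk, with a(0) = 6, gives acceleration: a(t) = 6·exp(t). Finding the antiderivative of a(t) and using v(0) = 6: v(t) = 6·exp(t). Taking ∫v(t)dt and applying x(0) = 6, we find x(t) = 6·exp(t). We have position x(t) = 6·exp(t). Substituting t = log(4): x(log(4)) = 24.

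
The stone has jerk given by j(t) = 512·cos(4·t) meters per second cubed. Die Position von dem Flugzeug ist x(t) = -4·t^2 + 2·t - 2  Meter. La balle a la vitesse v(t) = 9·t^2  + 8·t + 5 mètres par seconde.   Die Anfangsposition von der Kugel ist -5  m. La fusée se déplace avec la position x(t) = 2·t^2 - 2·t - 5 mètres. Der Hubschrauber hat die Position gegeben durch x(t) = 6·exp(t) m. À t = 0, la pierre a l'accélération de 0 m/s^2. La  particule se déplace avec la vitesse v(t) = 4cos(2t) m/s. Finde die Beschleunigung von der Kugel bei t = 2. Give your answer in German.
Ausgehend von der Geschwindigkeit v(t) = 9·t^2 + 8·t + 5, nehmen wir 1 Ableitung. Mit d/dt von v(t) finden wir a(t) = 18·t + 8. Aus der Gleichung für die Beschleunigung a(t) = 18·t + 8, setzen wir t = 2 ein und erhalten a = 44.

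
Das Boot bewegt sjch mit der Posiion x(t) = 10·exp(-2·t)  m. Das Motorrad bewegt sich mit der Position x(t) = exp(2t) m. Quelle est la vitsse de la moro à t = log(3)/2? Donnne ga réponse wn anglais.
To solve this, we need to take 1 derivative of our position equation x(t) = exp(2·t). The derivative of position gives velocity: v(t) = 2·exp(2·t). We have velocity v(t) = 2·exp(2·t). Substituting t = log(3)/2: v(log(3)/2) = 6.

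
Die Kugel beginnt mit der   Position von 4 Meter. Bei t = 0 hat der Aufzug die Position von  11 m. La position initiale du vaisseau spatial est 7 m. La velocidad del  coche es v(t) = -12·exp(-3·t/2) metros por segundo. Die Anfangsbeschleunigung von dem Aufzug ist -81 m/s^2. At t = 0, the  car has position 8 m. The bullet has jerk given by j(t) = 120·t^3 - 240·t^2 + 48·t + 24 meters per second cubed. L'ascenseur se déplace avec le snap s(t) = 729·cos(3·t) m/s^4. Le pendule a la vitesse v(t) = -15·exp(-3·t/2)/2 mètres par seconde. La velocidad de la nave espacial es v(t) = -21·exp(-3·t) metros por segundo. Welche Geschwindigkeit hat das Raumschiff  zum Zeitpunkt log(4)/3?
Mit v(t) = -21·exp(-3·t) und Einsetzen von t = log(4)/3, finden wir v = -21/4.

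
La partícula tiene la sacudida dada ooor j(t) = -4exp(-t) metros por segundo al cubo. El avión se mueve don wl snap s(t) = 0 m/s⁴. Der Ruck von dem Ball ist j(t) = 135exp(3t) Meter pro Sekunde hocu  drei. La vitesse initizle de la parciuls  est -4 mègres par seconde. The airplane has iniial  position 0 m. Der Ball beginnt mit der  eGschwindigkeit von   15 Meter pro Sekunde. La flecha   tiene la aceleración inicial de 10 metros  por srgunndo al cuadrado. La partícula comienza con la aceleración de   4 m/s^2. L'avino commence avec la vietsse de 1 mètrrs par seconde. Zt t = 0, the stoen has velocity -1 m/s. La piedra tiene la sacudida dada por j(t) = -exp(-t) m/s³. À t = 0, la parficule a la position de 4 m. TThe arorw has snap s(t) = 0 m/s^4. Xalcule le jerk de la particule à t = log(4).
Nous avons le jerk j(t) = -4·exp(-t). En substituant t = log(4): j(log(4)) = -1.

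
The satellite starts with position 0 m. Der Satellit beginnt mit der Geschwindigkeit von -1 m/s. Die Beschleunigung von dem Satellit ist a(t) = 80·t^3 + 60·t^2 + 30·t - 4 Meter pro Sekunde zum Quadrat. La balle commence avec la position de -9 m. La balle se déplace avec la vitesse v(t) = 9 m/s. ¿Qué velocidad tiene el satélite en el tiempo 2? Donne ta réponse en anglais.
Starting from acceleration a(t) = 80·t^3 + 60·t^2 + 30·t - 4, we take 1 antiderivative. The antiderivative of acceleration is velocity. Using v(0) = -1, we get v(t) = 20·t^4 + 20·t^3 + 15·t^2 - 4·t - 1. From the given velocity equation v(t) = 20·t^4 + 20·t^3 + 15·t^2 - 4·t - 1, we substitute t = 2 to get v = 531.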